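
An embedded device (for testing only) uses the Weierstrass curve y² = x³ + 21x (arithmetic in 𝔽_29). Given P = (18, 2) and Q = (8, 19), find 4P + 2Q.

(23, 8)

First 4P:
Repeated addition: build up to 4P.
2P: tangent at (18, 2): λ = (3·18² + 21)/(2·2) ≡ 7/4. 4⁻¹ ≡ 22 (mod 29), so λ ≡ 7·22 ≡ 9.
  x = λ² - 18 - 18 = 81 - 36 ≡ 16; y = λ·(18 - 16) - 2 ≡ 16. → (16, 16)
3P: (16, 16) + (18, 2). λ = (2 - 16)/(18 - 16) ≡ 15/2 mod 29. 2⁻¹ ≡ 15 (mod 29) since 2·15 = 30 ≡ 1, so λ ≡ 22.
  x = λ² - 16 - 18 = 484 - 34 ≡ 15; y = λ·(16 - 15) - 16 ≡ 6. → (15, 6)
4P: (15, 6) + (18, 2). λ = (2 - 6)/(18 - 15) ≡ 25/3 mod 29. 3⁻¹ ≡ 10 (mod 29) since 3·10 = 30 ≡ 1, so λ ≡ 18.
  x = λ² - 15 - 18 = 324 - 33 ≡ 1; y = λ·(15 - 1) - 6 ≡ 14. → (1, 14)
4P = (1, 14).
Next 2Q:
Repeated addition: build up to 2Q.
2Q: tangent at (8, 19): λ = (3·8² + 21)/(2·19) ≡ 10/9. 9⁻¹ ≡ 13 (mod 29), so λ ≡ 10·13 ≡ 14.
  x = λ² - 8 - 8 = 196 - 16 ≡ 6; y = λ·(8 - 6) - 19 ≡ 9. → (6, 9)
2Q = (6, 9).
Finally 4P + 2Q:
(1, 14) + (6, 9). λ = (9 - 14)/(6 - 1) ≡ 24/5 mod 29. 5⁻¹ ≡ 6 (mod 29) since 5·6 = 30 ≡ 1, so λ ≡ 28.
  x = λ² - 1 - 6 = 784 - 7 ≡ 23; y = λ·(1 - 23) - 14 ≡ 8. → (23, 8)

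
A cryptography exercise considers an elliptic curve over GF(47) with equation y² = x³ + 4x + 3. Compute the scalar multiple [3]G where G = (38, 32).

(28, 27)

Repeated addition: build up to 3G.
2G: tangent at (38, 32): λ = (3·38² + 4)/(2·32) ≡ 12/17. 17⁻¹ ≡ 36 (mod 47) since 17·36 = 612 ≡ 1, so λ ≡ 12·36 ≡ 9.
  x = λ² - 38 - 38 = 81 - 76 ≡ 5; y = λ·(38 - 5) - 32 ≡ 30. → (5, 30)
3G: (5, 30) + (38, 32). λ = (32 - 30)/(38 - 5) ≡ 2/33 mod 47. 33⁻¹ ≡ 10 (mod 47) since 33·10 = 330 ≡ 1, so λ ≡ 20.
  x = λ² - 5 - 38 = 400 - 43 ≡ 28; y = λ·(5 - 28) - 30 ≡ 27. → (28, 27)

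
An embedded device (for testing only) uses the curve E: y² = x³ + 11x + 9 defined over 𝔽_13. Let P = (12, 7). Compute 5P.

(12, 6)

Double-and-add on 5 = (101)₂. Start with P = (12, 7) for the leading 1-bit.
double: tangent at (12, 7): λ = (3·12² + 11)/(2·7) ≡ 1/1. 1⁻¹ ≡ 1 (mod 13) since 1·1 = 1 ≡ 1, so λ ≡ 1·1 ≡ 1.
  x = λ² - 12 - 12 = 1 - 24 ≡ 3; y = λ·(12 - 3) - 7 ≡ 2. → (3, 2)
double: tangent at (3, 2): λ = (3·3² + 11)/(2·2) ≡ 12/4. 4⁻¹ ≡ 10 (mod 13) since 4·10 = 40 ≡ 1, so λ ≡ 12·10 ≡ 3.
  x = λ² - 3 - 3 = 9 - 6 ≡ 3; y = λ·(3 - 3) - 2 ≡ 11. → (3, 11)
add P: (3, 11) + (12, 7). λ = (7 - 11)/(12 - 3) ≡ 9/9 mod 13. 9⁻¹ ≡ 3 (mod 13), so λ ≡ 1.
  x = λ² - 3 - 12 = 1 - 15 ≡ 12; y = λ·(3 - 12) - 11 ≡ 6. → (12, 6)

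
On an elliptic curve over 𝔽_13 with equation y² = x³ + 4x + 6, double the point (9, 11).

tangent at (9, 11): λ = (3·9² + 4)/(2·11) ≡ 0/9. 9⁻¹ ≡ 3 (mod 13) since 9·3 = 27 ≡ 1, so λ ≡ 0·3 ≡ 0.
  x = λ² - 9 - 9 = 0 - 18 ≡ 8; y = λ·(9 - 8) - 11 ≡ 2. → (8, 2)

(8, 2)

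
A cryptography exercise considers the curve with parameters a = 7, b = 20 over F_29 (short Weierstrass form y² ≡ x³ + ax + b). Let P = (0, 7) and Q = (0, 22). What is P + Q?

The two points share x = 0 and their y-coordinates satisfy 7 + 22 ≡ 0 (mod 29), so they are inverses. Their sum is O.

O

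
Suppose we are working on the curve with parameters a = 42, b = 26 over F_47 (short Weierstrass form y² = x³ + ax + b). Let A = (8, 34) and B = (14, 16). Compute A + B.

(34, 44)

(8, 34) + (14, 16). λ = (16 - 34)/(14 - 8) ≡ 29/6 mod 47. 6⁻¹ ≡ 8 (mod 47) since 6·8 = 48 ≡ 1, so λ ≡ 44.
  x = λ² - 8 - 14 = 1936 - 22 ≡ 34; y = λ·(8 - 34) - 34 ≡ 44. → (34, 44)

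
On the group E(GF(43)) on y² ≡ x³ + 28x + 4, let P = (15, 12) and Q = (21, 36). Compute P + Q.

(15, 12) + (21, 36). λ = (36 - 12)/(21 - 15) ≡ 24/6 mod 43. 6⁻¹ ≡ 36 (mod 43), so λ ≡ 4.
  x = λ² - 15 - 21 = 16 - 36 ≡ 23; y = λ·(15 - 23) - 12 ≡ 42. → (23, 42)

(23, 42)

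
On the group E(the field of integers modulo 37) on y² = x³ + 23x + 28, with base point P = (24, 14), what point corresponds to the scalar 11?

Repeated addition: build up to 11P.
2P: tangent at (24, 14): λ = (3·24² + 23)/(2·14) ≡ 12/28. 28⁻¹ ≡ 4 (mod 37), so λ ≡ 12·4 ≡ 11.
  x = λ² - 24 - 24 = 121 - 48 ≡ 36; y = λ·(24 - 36) - 14 ≡ 2. → (36, 2)
3P: (36, 2) + (24, 14). λ = (14 - 2)/(24 - 36) ≡ 12/25 mod 37. 25⁻¹ ≡ 3 (mod 37) since 25·3 = 75 ≡ 1, so λ ≡ 36.
  x = λ² - 36 - 24 = 1296 - 60 ≡ 15; y = λ·(36 - 15) - 2 ≡ 14. → (15, 14)
4P: (15, 14) + (24, 14). λ = (14 - 14)/(24 - 15) ≡ 0/9 mod 37. 9⁻¹ ≡ 33 (mod 37), so λ ≡ 0.
  x = λ² - 15 - 24 = 0 - 39 ≡ 35; y = λ·(15 - 35) - 14 ≡ 23. → (35, 23)
5P: (35, 23) + (24, 14). λ = (14 - 23)/(24 - 35) ≡ 28/26 mod 37. 26⁻¹ ≡ 10 (mod 37), so λ ≡ 21.
  x = λ² - 35 - 24 = 441 - 59 ≡ 12; y = λ·(35 - 12) - 23 ≡ 16. → (12, 16)
6P: (12, 16) + (24, 14). λ = (14 - 16)/(24 - 12) ≡ 35/12 mod 37. 12⁻¹ ≡ 34 (mod 37), so λ ≡ 6.
  x = λ² - 12 - 24 = 36 - 36 ≡ 0; y = λ·(12 - 0) - 16 ≡ 19. → (0, 19)
7P: (0, 19) + (24, 14). λ = (14 - 19)/(24 - 0) ≡ 32/24 mod 37. 24⁻¹ ≡ 17 (mod 37), so λ ≡ 26.
  x = λ² - 0 - 24 = 676 - 24 ≡ 23; y = λ·(0 - 23) - 19 ≡ 12. → (23, 12)
8P: (23, 12) + (24, 14). λ = (14 - 12)/(24 - 23) ≡ 2/1 mod 37. 1⁻¹ ≡ 1 (mod 37), so λ ≡ 2.
  x = λ² - 23 - 24 = 4 - 47 ≡ 31; y = λ·(23 - 31) - 12 ≡ 9. → (31, 9)
9P: (31, 9) + (24, 14). λ = (14 - 9)/(24 - 31) ≡ 5/30 mod 37. 30⁻¹ ≡ 21 (mod 37), so λ ≡ 31.
  x = λ² - 31 - 24 = 961 - 55 ≡ 18; y = λ·(31 - 18) - 9 ≡ 24. → (18, 24)
10P: (18, 24) + (24, 14). λ = (14 - 24)/(24 - 18) ≡ 27/6 mod 37. 6⁻¹ ≡ 31 (mod 37), so λ ≡ 23.
  x = λ² - 18 - 24 = 529 - 42 ≡ 6; y = λ·(18 - 6) - 24 ≡ 30. → (6, 30)
11P: (6, 30) + (24, 14). λ = (14 - 30)/(24 - 6) ≡ 21/18 mod 37. 18⁻¹ ≡ 35 (mod 37) since 18·35 = 630 ≡ 1, so λ ≡ 32.
  x = λ² - 6 - 24 = 1024 - 30 ≡ 32; y = λ·(6 - 32) - 30 ≡ 26. → (32, 26)

(32, 26)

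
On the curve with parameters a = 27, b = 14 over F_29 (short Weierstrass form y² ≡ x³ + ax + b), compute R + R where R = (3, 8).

tangent at (3, 8): λ = (3·3² + 27)/(2·8) ≡ 25/16. 16⁻¹ ≡ 20 (mod 29) since 16·20 = 320 ≡ 1, so λ ≡ 25·20 ≡ 7.
  x = λ² - 3 - 3 = 49 - 6 ≡ 14; y = λ·(3 - 14) - 8 ≡ 2. → (14, 2)

(14, 2)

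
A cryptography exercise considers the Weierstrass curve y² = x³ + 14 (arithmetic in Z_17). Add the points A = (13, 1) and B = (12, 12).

(13, 1) + (12, 12). λ = (12 - 1)/(12 - 13) ≡ 11/16 mod 17. 16⁻¹ ≡ 16 (mod 17) since 16·16 = 256 ≡ 1, so λ ≡ 6.
  x = λ² - 13 - 12 = 36 - 25 ≡ 11; y = λ·(13 - 11) - 1 ≡ 11. → (11, 11)

(11, 11)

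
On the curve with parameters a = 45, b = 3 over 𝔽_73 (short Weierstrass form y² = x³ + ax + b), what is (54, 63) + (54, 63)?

(42, 34)

tangent at (54, 63): λ = (3·54² + 45)/(2·63) ≡ 33/53. 53⁻¹ ≡ 62 (mod 73), so λ ≡ 33·62 ≡ 2.
  x = λ² - 54 - 54 = 4 - 108 ≡ 42; y = λ·(54 - 42) - 63 ≡ 34. → (42, 34)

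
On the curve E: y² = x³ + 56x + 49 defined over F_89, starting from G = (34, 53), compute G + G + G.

(74, 62)

Repeated addition: build up to 3G.
2G: tangent at (34, 53): λ = (3·34² + 56)/(2·53) ≡ 53/17. 17⁻¹ ≡ 21 (mod 89), so λ ≡ 53·21 ≡ 45.
  x = λ² - 34 - 34 = 2025 - 68 ≡ 88; y = λ·(34 - 88) - 53 ≡ 9. → (88, 9)
3G: (88, 9) + (34, 53). λ = (53 - 9)/(34 - 88) ≡ 44/35 mod 89. 35⁻¹ ≡ 28 (mod 89) since 35·28 = 980 ≡ 1, so λ ≡ 75.
  x = λ² - 88 - 34 = 5625 - 122 ≡ 74; y = λ·(88 - 74) - 9 ≡ 62. → (74, 62)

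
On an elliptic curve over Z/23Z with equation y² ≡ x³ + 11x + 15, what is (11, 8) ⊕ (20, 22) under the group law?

(16, 20)

(11, 8) + (20, 22). λ = (22 - 8)/(20 - 11) ≡ 14/9 mod 23. 9⁻¹ ≡ 18 (mod 23), so λ ≡ 22.
  x = λ² - 11 - 20 = 484 - 31 ≡ 16; y = λ·(11 - 16) - 8 ≡ 20. → (16, 20)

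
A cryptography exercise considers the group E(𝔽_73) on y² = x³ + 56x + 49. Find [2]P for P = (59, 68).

(64, 35)

tangent at (59, 68): λ = (3·59² + 56)/(2·68) ≡ 60/63. 63⁻¹ ≡ 51 (mod 73), so λ ≡ 60·51 ≡ 67.
  x = λ² - 59 - 59 = 4489 - 118 ≡ 64; y = λ·(59 - 64) - 68 ≡ 35. → (64, 35)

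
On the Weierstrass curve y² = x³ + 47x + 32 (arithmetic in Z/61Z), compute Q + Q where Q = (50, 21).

tangent at (50, 21): λ = (3·50² + 47)/(2·21) ≡ 44/42. 42⁻¹ ≡ 16 (mod 61) since 42·16 = 672 ≡ 1, so λ ≡ 44·16 ≡ 33.
  x = λ² - 50 - 50 = 1089 - 100 ≡ 13; y = λ·(50 - 13) - 21 ≡ 41. → (13, 41)

(13, 41)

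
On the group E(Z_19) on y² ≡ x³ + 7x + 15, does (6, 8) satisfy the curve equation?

y² = 8² ≡ 7; x³ + 7x + 15 = 273 ≡ 7 (mod 19). 7 = 7.

yes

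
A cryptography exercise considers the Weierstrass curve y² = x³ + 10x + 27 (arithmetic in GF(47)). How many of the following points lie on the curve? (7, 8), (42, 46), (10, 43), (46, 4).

2

(7, 8): 8² ≡ 17, rhs ≡ 17 → on.
(42, 46): 46² ≡ 1, rhs ≡ 40 → off.
(10, 43): 43² ≡ 16, rhs ≡ 46 → off.
(46, 4): 4² ≡ 16, rhs ≡ 16 → on.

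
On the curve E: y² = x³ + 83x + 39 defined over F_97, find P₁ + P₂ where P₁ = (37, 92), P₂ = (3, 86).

(37, 92) + (3, 86). λ = (86 - 92)/(3 - 37) ≡ 91/63 mod 97. 63⁻¹ ≡ 77 (mod 97), so λ ≡ 23.
  x = λ² - 37 - 3 = 529 - 40 ≡ 4; y = λ·(37 - 4) - 92 ≡ 85. → (4, 85)

(4, 85)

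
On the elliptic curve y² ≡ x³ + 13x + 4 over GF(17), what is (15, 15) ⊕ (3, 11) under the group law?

(15, 15) + (3, 11). λ = (11 - 15)/(3 - 15) ≡ 13/5 mod 17. 5⁻¹ ≡ 7 (mod 17), so λ ≡ 6.
  x = λ² - 15 - 3 = 36 - 18 ≡ 1; y = λ·(15 - 1) - 15 ≡ 1. → (1, 1)

(1, 1)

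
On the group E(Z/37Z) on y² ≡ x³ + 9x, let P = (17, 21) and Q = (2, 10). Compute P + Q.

(17, 21) + (2, 10). λ = (10 - 21)/(2 - 17) ≡ 26/22 mod 37. 22⁻¹ ≡ 32 (mod 37), so λ ≡ 18.
  x = λ² - 17 - 2 = 324 - 19 ≡ 9; y = λ·(17 - 9) - 21 ≡ 12. → (9, 12)

(9, 12)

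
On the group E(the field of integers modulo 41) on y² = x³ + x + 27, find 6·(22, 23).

Write P = (22, 23).
Double-and-add on 6 = (110)₂. Start with P = (22, 23) for the leading 1-bit.
double: tangent at (22, 23): λ = (3·22² + 1)/(2·23) ≡ 18/5. 5⁻¹ ≡ 33 (mod 41) since 5·33 = 165 ≡ 1, so λ ≡ 18·33 ≡ 20.
  x = λ² - 22 - 22 = 400 - 44 ≡ 28; y = λ·(22 - 28) - 23 ≡ 21. → (28, 21)
add P: (28, 21) + (22, 23). λ = (23 - 21)/(22 - 28) ≡ 2/35 mod 41. 35⁻¹ ≡ 34 (mod 41) since 35·34 = 1190 ≡ 1, so λ ≡ 27.
  x = λ² - 28 - 22 = 729 - 50 ≡ 23; y = λ·(28 - 23) - 21 ≡ 32. → (23, 32)
double: tangent at (23, 32): λ = (3·23² + 1)/(2·32) ≡ 30/23. 23⁻¹ ≡ 25 (mod 41) since 23·25 = 575 ≡ 1, so λ ≡ 30·25 ≡ 12.
  x = λ² - 23 - 23 = 144 - 46 ≡ 16; y = λ·(23 - 16) - 32 ≡ 11. → (16, 11)

(16, 11)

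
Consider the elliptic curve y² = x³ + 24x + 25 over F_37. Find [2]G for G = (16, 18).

tangent at (16, 18): λ = (3·16² + 24)/(2·18) ≡ 15/36. 36⁻¹ ≡ 36 (mod 37), so λ ≡ 15·36 ≡ 22.
  x = λ² - 16 - 16 = 484 - 32 ≡ 8; y = λ·(16 - 8) - 18 ≡ 10. → (8, 10)

(8, 10)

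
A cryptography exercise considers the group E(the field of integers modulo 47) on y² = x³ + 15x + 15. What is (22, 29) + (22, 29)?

(45, 27)

tangent at (22, 29): λ = (3·22² + 15)/(2·29) ≡ 10/11. 11⁻¹ ≡ 30 (mod 47) since 11·30 = 330 ≡ 1, so λ ≡ 10·30 ≡ 18.
  x = λ² - 22 - 22 = 324 - 44 ≡ 45; y = λ·(22 - 45) - 29 ≡ 27. → (45, 27)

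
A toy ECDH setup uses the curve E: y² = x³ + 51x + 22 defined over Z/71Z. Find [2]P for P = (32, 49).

tangent at (32, 49): λ = (3·32² + 51)/(2·49) ≡ 70/27. 27⁻¹ ≡ 50 (mod 71), so λ ≡ 70·50 ≡ 21.
  x = λ² - 32 - 32 = 441 - 64 ≡ 22; y = λ·(32 - 22) - 49 ≡ 19. → (22, 19)

(22, 19)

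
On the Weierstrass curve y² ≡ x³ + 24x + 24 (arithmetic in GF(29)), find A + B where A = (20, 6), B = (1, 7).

(17, 3)

(20, 6) + (1, 7). λ = (7 - 6)/(1 - 20) ≡ 1/10 mod 29. 10⁻¹ ≡ 3 (mod 29) since 10·3 = 30 ≡ 1, so λ ≡ 3.
  x = λ² - 20 - 1 = 9 - 21 ≡ 17; y = λ·(20 - 17) - 6 ≡ 3. → (17, 3)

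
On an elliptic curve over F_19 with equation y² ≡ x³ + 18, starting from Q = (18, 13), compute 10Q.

Double-and-add on 10 = (1010)₂. Start with Q = (18, 13) for the leading 1-bit.
double: tangent at (18, 13): λ = (3·18² + 0)/(2·13) ≡ 3/7. 7⁻¹ ≡ 11 (mod 19), so λ ≡ 3·11 ≡ 14.
  x = λ² - 18 - 18 = 196 - 36 ≡ 8; y = λ·(18 - 8) - 13 ≡ 13. → (8, 13)
double: tangent at (8, 13): λ = (3·8² + 0)/(2·13) ≡ 2/7. 7⁻¹ ≡ 11 (mod 19) since 7·11 = 77 ≡ 1, so λ ≡ 2·11 ≡ 3.
  x = λ² - 8 - 8 = 9 - 16 ≡ 12; y = λ·(8 - 12) - 13 ≡ 13. → (12, 13)
add Q: (12, 13) + (18, 13). λ = (13 - 13)/(18 - 12) ≡ 0/6 mod 19. 6⁻¹ ≡ 16 (mod 19) since 6·16 = 96 ≡ 1, so λ ≡ 0.
  x = λ² - 12 - 18 = 0 - 30 ≡ 8; y = λ·(12 - 8) - 13 ≡ 6. → (8, 6)
double: tangent at (8, 6): λ = (3·8² + 0)/(2·6) ≡ 2/12. 12⁻¹ ≡ 8 (mod 19), so λ ≡ 2·8 ≡ 16.
  x = λ² - 8 - 8 = 256 - 16 ≡ 12; y = λ·(8 - 12) - 6 ≡ 6. → (12, 6)

(12, 6)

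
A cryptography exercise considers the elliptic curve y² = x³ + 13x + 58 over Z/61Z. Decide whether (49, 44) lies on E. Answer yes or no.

no

y² = 44² ≡ 45; x³ + 13x + 58 = 118344 ≡ 4 (mod 61). 45 ≠ 4.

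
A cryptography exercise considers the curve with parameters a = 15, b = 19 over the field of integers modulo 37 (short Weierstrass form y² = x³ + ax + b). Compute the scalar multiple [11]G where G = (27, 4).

(21, 7)

Double-and-add on 11 = (1011)₂. Start with G = (27, 4) for the leading 1-bit.
double: tangent at (27, 4): λ = (3·27² + 15)/(2·4) ≡ 19/8. 8⁻¹ ≡ 14 (mod 37), so λ ≡ 19·14 ≡ 7.
  x = λ² - 27 - 27 = 49 - 54 ≡ 32; y = λ·(27 - 32) - 4 ≡ 35. → (32, 35)
double: tangent at (32, 35): λ = (3·32² + 15)/(2·35) ≡ 16/33. 33⁻¹ ≡ 9 (mod 37) since 33·9 = 297 ≡ 1, so λ ≡ 16·9 ≡ 33.
  x = λ² - 32 - 32 = 1089 - 64 ≡ 26; y = λ·(32 - 26) - 35 ≡ 15. → (26, 15)
add G: (26, 15) + (27, 4). λ = (4 - 15)/(27 - 26) ≡ 26/1 mod 37. 1⁻¹ ≡ 1 (mod 37) since 1·1 = 1 ≡ 1, so λ ≡ 26.
  x = λ² - 26 - 27 = 676 - 53 ≡ 31; y = λ·(26 - 31) - 15 ≡ 3. → (31, 3)
double: tangent at (31, 3): λ = (3·31² + 15)/(2·3) ≡ 12/6. 6⁻¹ ≡ 31 (mod 37), so λ ≡ 12·31 ≡ 2.
  x = λ² - 31 - 31 = 4 - 62 ≡ 16; y = λ·(31 - 16) - 3 ≡ 27. → (16, 27)
add G: (16, 27) + (27, 4). λ = (4 - 27)/(27 - 16) ≡ 14/11 mod 37. 11⁻¹ ≡ 27 (mod 37) since 11·27 = 297 ≡ 1, so λ ≡ 8.
  x = λ² - 16 - 27 = 64 - 43 ≡ 21; y = λ·(16 - 21) - 27 ≡ 7. → (21, 7)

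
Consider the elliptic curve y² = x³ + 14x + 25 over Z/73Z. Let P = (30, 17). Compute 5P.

(56, 38)

Repeated addition: build up to 5P.
2P: tangent at (30, 17): λ = (3·30² + 14)/(2·17) ≡ 13/34. 34⁻¹ ≡ 58 (mod 73) since 34·58 = 1972 ≡ 1, so λ ≡ 13·58 ≡ 24.
  x = λ² - 30 - 30 = 576 - 60 ≡ 5; y = λ·(30 - 5) - 17 ≡ 72. → (5, 72)
3P: (5, 72) + (30, 17). λ = (17 - 72)/(30 - 5) ≡ 18/25 mod 73. 25⁻¹ ≡ 38 (mod 73), so λ ≡ 27.
  x = λ² - 5 - 30 = 729 - 35 ≡ 37; y = λ·(5 - 37) - 72 ≡ 13. → (37, 13)
4P: (37, 13) + (30, 17). λ = (17 - 13)/(30 - 37) ≡ 4/66 mod 73. 66⁻¹ ≡ 52 (mod 73) since 66·52 = 3432 ≡ 1, so λ ≡ 62.
  x = λ² - 37 - 30 = 3844 - 67 ≡ 54; y = λ·(37 - 54) - 13 ≡ 28. → (54, 28)
5P: (54, 28) + (30, 17). λ = (17 - 28)/(30 - 54) ≡ 62/49 mod 73. 49⁻¹ ≡ 3 (mod 73), so λ ≡ 40.
  x = λ² - 54 - 30 = 1600 - 84 ≡ 56; y = λ·(54 - 56) - 28 ≡ 38. → (56, 38)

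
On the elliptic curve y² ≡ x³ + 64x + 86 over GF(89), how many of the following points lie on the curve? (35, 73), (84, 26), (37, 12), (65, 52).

(35, 73): 73² ≡ 78, rhs ≡ 78 → on.
(84, 26): 26² ≡ 53, rhs ≡ 86 → off.
(37, 12): 12² ≡ 55, rhs ≡ 63 → off.
(65, 52): 52² ≡ 34, rhs ≡ 34 → on.

2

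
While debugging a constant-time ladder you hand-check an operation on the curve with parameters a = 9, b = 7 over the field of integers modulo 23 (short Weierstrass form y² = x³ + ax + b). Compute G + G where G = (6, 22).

(12, 7)

tangent at (6, 22): λ = (3·6² + 9)/(2·22) ≡ 2/21. 21⁻¹ ≡ 11 (mod 23), so λ ≡ 2·11 ≡ 22.
  x = λ² - 6 - 6 = 484 - 12 ≡ 12; y = λ·(6 - 12) - 22 ≡ 7. → (12, 7)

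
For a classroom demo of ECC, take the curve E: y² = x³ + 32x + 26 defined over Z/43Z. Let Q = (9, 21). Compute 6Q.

Repeated addition: build up to 6Q.
2Q: tangent at (9, 21): λ = (3·9² + 32)/(2·21) ≡ 17/42. 42⁻¹ ≡ 42 (mod 43), so λ ≡ 17·42 ≡ 26.
  x = λ² - 9 - 9 = 676 - 18 ≡ 13; y = λ·(9 - 13) - 21 ≡ 4. → (13, 4)
3Q: (13, 4) + (9, 21). λ = (21 - 4)/(9 - 13) ≡ 17/39 mod 43. 39⁻¹ ≡ 32 (mod 43), so λ ≡ 28.
  x = λ² - 13 - 9 = 784 - 22 ≡ 31; y = λ·(13 - 31) - 4 ≡ 8. → (31, 8)
4Q: (31, 8) + (9, 21). λ = (21 - 8)/(9 - 31) ≡ 13/21 mod 43. 21⁻¹ ≡ 41 (mod 43), so λ ≡ 17.
  x = λ² - 31 - 9 = 289 - 40 ≡ 34; y = λ·(31 - 34) - 8 ≡ 27. → (34, 27)
5Q: (34, 27) + (9, 21). λ = (21 - 27)/(9 - 34) ≡ 37/18 mod 43. 18⁻¹ ≡ 12 (mod 43) since 18·12 = 216 ≡ 1, so λ ≡ 14.
  x = λ² - 34 - 9 = 196 - 43 ≡ 24; y = λ·(34 - 24) - 27 ≡ 27. → (24, 27)
6Q: (24, 27) + (9, 21). λ = (21 - 27)/(9 - 24) ≡ 37/28 mod 43. 28⁻¹ ≡ 20 (mod 43), so λ ≡ 9.
  x = λ² - 24 - 9 = 81 - 33 ≡ 5; y = λ·(24 - 5) - 27 ≡ 15. → (5, 15)

(5, 15)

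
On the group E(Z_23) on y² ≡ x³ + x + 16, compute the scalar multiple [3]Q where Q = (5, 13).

Repeated addition: build up to 3Q.
2Q: tangent at (5, 13): λ = (3·5² + 1)/(2·13) ≡ 7/3. 3⁻¹ ≡ 8 (mod 23) since 3·8 = 24 ≡ 1, so λ ≡ 7·8 ≡ 10.
  x = λ² - 5 - 5 = 100 - 10 ≡ 21; y = λ·(5 - 21) - 13 ≡ 11. → (21, 11)
3Q: (21, 11) + (5, 13). λ = (13 - 11)/(5 - 21) ≡ 2/7 mod 23. 7⁻¹ ≡ 10 (mod 23), so λ ≡ 20.
  x = λ² - 21 - 5 = 400 - 26 ≡ 6; y = λ·(21 - 6) - 11 ≡ 13. → (6, 13)

(6, 13)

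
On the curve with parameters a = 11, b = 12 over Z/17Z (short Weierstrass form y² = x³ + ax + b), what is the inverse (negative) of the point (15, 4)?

(15, 13)

-(15, 4) = (15, -4 mod 17) = (15, 13).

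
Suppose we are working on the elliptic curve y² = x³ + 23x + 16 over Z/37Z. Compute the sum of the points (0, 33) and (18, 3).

(30, 17)

(0, 33) + (18, 3). λ = (3 - 33)/(18 - 0) ≡ 7/18 mod 37. 18⁻¹ ≡ 35 (mod 37) since 18·35 = 630 ≡ 1, so λ ≡ 23.
  x = λ² - 0 - 18 = 529 - 18 ≡ 30; y = λ·(0 - 30) - 33 ≡ 17. → (30, 17)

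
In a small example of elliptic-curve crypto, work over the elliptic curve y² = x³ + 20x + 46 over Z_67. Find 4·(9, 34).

Write Q = (9, 34).
Double-and-add on 4 = (100)₂. Start with Q = (9, 34) for the leading 1-bit.
double: tangent at (9, 34): λ = (3·9² + 20)/(2·34) ≡ 62/1. 1⁻¹ ≡ 1 (mod 67) since 1·1 = 1 ≡ 1, so λ ≡ 62·1 ≡ 62.
  x = λ² - 9 - 9 = 3844 - 18 ≡ 7; y = λ·(9 - 7) - 34 ≡ 23. → (7, 23)
double: tangent at (7, 23): λ = (3·7² + 20)/(2·23) ≡ 33/46. 46⁻¹ ≡ 51 (mod 67) since 46·51 = 2346 ≡ 1, so λ ≡ 33·51 ≡ 8.
  x = λ² - 7 - 7 = 64 - 14 ≡ 50; y = λ·(7 - 50) - 23 ≡ 35. → (50, 35)

(50, 35)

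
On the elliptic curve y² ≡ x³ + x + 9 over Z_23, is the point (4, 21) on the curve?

no

y² = 21² ≡ 4; x³ + 1x + 9 = 77 ≡ 8 (mod 23). 4 ≠ 8.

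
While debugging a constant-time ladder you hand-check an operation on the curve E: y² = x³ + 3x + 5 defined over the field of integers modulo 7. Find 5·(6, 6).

Write P = (6, 6).
Repeated addition: build up to 5P.
2P: tangent at (6, 6): λ = (3·6² + 3)/(2·6) ≡ 6/5. 5⁻¹ ≡ 3 (mod 7), so λ ≡ 6·3 ≡ 4.
  x = λ² - 6 - 6 = 16 - 12 ≡ 4; y = λ·(6 - 4) - 6 ≡ 2. → (4, 2)
3P: (4, 2) + (6, 6). λ = (6 - 2)/(6 - 4) ≡ 4/2 mod 7. 2⁻¹ ≡ 4 (mod 7), so λ ≡ 2.
  x = λ² - 4 - 6 = 4 - 10 ≡ 1; y = λ·(4 - 1) - 2 ≡ 4. → (1, 4)
4P: (1, 4) + (6, 6). λ = (6 - 4)/(6 - 1) ≡ 2/5 mod 7. 5⁻¹ ≡ 3 (mod 7), so λ ≡ 6.
  x = λ² - 1 - 6 = 36 - 7 ≡ 1; y = λ·(1 - 1) - 4 ≡ 3. → (1, 3)
5P: (1, 3) + (6, 6). λ = (6 - 3)/(6 - 1) ≡ 3/5 mod 7. 5⁻¹ ≡ 3 (mod 7), so λ ≡ 2.
  x = λ² - 1 - 6 = 4 - 7 ≡ 4; y = λ·(1 - 4) - 3 ≡ 5. → (4, 5)

(4, 5)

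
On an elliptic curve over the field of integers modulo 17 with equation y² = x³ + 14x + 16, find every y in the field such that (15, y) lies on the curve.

x³ + 14x + 16 = 3601 ≡ 14 (mod 17).
14 is a non-residue mod 17; no y exists.

none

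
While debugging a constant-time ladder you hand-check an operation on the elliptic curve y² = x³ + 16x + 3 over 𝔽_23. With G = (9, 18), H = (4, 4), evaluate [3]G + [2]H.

(6, 19)

First 3G:
Repeated addition: build up to 3G.
2G: tangent at (9, 18): λ = (3·9² + 16)/(2·18) ≡ 6/13. 13⁻¹ ≡ 16 (mod 23), so λ ≡ 6·16 ≡ 4.
  x = λ² - 9 - 9 = 16 - 18 ≡ 21; y = λ·(9 - 21) - 18 ≡ 3. → (21, 3)
3G: (21, 3) + (9, 18). λ = (18 - 3)/(9 - 21) ≡ 15/11 mod 23. 11⁻¹ ≡ 21 (mod 23), so λ ≡ 16.
  x = λ² - 21 - 9 = 256 - 30 ≡ 19; y = λ·(21 - 19) - 3 ≡ 6. → (19, 6)
3G = (19, 6).
Next 2H:
Repeated addition: build up to 2H.
2H: tangent at (4, 4): λ = (3·4² + 16)/(2·4) ≡ 18/8. 8⁻¹ ≡ 3 (mod 23), so λ ≡ 18·3 ≡ 8.
  x = λ² - 4 - 4 = 64 - 8 ≡ 10; y = λ·(4 - 10) - 4 ≡ 17. → (10, 17)
2H = (10, 17).
Finally 3G + 2H:
(19, 6) + (10, 17). λ = (17 - 6)/(10 - 19) ≡ 11/14 mod 23. 14⁻¹ ≡ 5 (mod 23), so λ ≡ 9.
  x = λ² - 19 - 10 = 81 - 29 ≡ 6; y = λ·(19 - 6) - 6 ≡ 19. → (6, 19)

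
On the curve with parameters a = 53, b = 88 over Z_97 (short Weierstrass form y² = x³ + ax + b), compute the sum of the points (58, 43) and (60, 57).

(58, 43) + (60, 57). λ = (57 - 43)/(60 - 58) ≡ 14/2 mod 97. 2⁻¹ ≡ 49 (mod 97), so λ ≡ 7.
  x = λ² - 58 - 60 = 49 - 118 ≡ 28; y = λ·(58 - 28) - 43 ≡ 70. → (28, 70)

(28, 70)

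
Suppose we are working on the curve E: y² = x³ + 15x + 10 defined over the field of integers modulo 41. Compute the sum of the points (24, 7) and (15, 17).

(25, 26)

(24, 7) + (15, 17). λ = (17 - 7)/(15 - 24) ≡ 10/32 mod 41. 32⁻¹ ≡ 9 (mod 41) since 32·9 = 288 ≡ 1, so λ ≡ 8.
  x = λ² - 24 - 15 = 64 - 39 ≡ 25; y = λ·(24 - 25) - 7 ≡ 26. → (25, 26)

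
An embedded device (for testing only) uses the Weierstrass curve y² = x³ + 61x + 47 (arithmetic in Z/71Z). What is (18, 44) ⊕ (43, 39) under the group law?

(18, 44) + (43, 39). λ = (39 - 44)/(43 - 18) ≡ 66/25 mod 71. 25⁻¹ ≡ 54 (mod 71), so λ ≡ 14.
  x = λ² - 18 - 43 = 196 - 61 ≡ 64; y = λ·(18 - 64) - 44 ≡ 22. → (64, 22)

(64, 22)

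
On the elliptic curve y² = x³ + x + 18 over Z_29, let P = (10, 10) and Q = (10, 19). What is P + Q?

The two points share x = 10 and their y-coordinates satisfy 10 + 19 ≡ 0 (mod 29), so they are inverses. Their sum is the point at infinity.

O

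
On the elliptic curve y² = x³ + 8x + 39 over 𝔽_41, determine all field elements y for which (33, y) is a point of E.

18, 23

x³ + 8x + 39 = 36240 ≡ 37 (mod 41).
Square roots of 37 mod 41: 18 and 23 (since 18² = 324 ≡ 37).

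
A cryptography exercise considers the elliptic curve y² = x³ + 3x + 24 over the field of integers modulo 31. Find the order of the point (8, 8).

6

2P: tangent at (8, 8): λ = (3·8² + 3)/(2·8) ≡ 9/16. 16⁻¹ ≡ 2 (mod 31), so λ ≡ 9·2 ≡ 18.
  x = λ² - 8 - 8 = 324 - 16 ≡ 29; y = λ·(8 - 29) - 8 ≡ 17. → (29, 17)
3P: (29, 17) + (8, 8). λ = (8 - 17)/(8 - 29) ≡ 22/10 mod 31. 10⁻¹ ≡ 28 (mod 31), so λ ≡ 27.
  x = λ² - 29 - 8 = 729 - 37 ≡ 10; y = λ·(29 - 10) - 17 ≡ 0. → (10, 0)
4P: (10, 0) + (8, 8). λ = (8 - 0)/(8 - 10) ≡ 8/29 mod 31. 29⁻¹ ≡ 15 (mod 31), so λ ≡ 27.
  x = λ² - 10 - 8 = 729 - 18 ≡ 29; y = λ·(10 - 29) - 0 ≡ 14. → (29, 14)
5P: (29, 14) + (8, 8). λ = (8 - 14)/(8 - 29) ≡ 25/10 mod 31. 10⁻¹ ≡ 28 (mod 31), so λ ≡ 18.
  x = λ² - 29 - 8 = 324 - 37 ≡ 8; y = λ·(29 - 8) - 14 ≡ 23. → (8, 23)
6P: (8, 23) + (8, 8): same x and y₁ ≡ -y₂, so the sum is 𝒪.
6P = 𝒪, so the order is 6.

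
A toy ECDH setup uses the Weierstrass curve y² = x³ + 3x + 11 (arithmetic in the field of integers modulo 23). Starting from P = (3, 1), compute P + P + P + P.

(5, 6)

Repeated addition: build up to 4P.
2P: tangent at (3, 1): λ = (3·3² + 3)/(2·1) ≡ 7/2. 2⁻¹ ≡ 12 (mod 23), so λ ≡ 7·12 ≡ 15.
  x = λ² - 3 - 3 = 225 - 6 ≡ 12; y = λ·(3 - 12) - 1 ≡ 2. → (12, 2)
3P: (12, 2) + (3, 1). λ = (1 - 2)/(3 - 12) ≡ 22/14 mod 23. 14⁻¹ ≡ 5 (mod 23), so λ ≡ 18.
  x = λ² - 12 - 3 = 324 - 15 ≡ 10; y = λ·(12 - 10) - 2 ≡ 11. → (10, 11)
4P: (10, 11) + (3, 1). λ = (1 - 11)/(3 - 10) ≡ 13/16 mod 23. 16⁻¹ ≡ 13 (mod 23) since 16·13 = 208 ≡ 1, so λ ≡ 8.
  x = λ² - 10 - 3 = 64 - 13 ≡ 5; y = λ·(10 - 5) - 11 ≡ 6. → (5, 6)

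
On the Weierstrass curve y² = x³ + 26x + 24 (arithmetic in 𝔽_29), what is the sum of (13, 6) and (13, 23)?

O

The two points share x = 13 and their y-coordinates satisfy 6 + 23 ≡ 0 (mod 29), so they are inverses. Their sum is O.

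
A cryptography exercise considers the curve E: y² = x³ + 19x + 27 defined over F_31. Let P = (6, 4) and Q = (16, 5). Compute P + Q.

(6, 4) + (16, 5). λ = (5 - 4)/(16 - 6) ≡ 1/10 mod 31. 10⁻¹ ≡ 28 (mod 31) since 10·28 = 280 ≡ 1, so λ ≡ 28.
  x = λ² - 6 - 16 = 784 - 22 ≡ 18; y = λ·(6 - 18) - 4 ≡ 1. → (18, 1)

(18, 1)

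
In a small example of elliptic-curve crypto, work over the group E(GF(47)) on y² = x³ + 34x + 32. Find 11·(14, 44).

(14, 3)

Write G = (14, 44).
Repeated addition: build up to 11G.
2G: tangent at (14, 44): λ = (3·14² + 34)/(2·44) ≡ 11/41. 41⁻¹ ≡ 39 (mod 47) since 41·39 = 1599 ≡ 1, so λ ≡ 11·39 ≡ 6.
  x = λ² - 14 - 14 = 36 - 28 ≡ 8; y = λ·(14 - 8) - 44 ≡ 39. → (8, 39)
3G: (8, 39) + (14, 44). λ = (44 - 39)/(14 - 8) ≡ 5/6 mod 47. 6⁻¹ ≡ 8 (mod 47), so λ ≡ 40.
  x = λ² - 8 - 14 = 1600 - 22 ≡ 27; y = λ·(8 - 27) - 39 ≡ 0. → (27, 0)
4G: (27, 0) + (14, 44). λ = (44 - 0)/(14 - 27) ≡ 44/34 mod 47. 34⁻¹ ≡ 18 (mod 47) since 34·18 = 612 ≡ 1, so λ ≡ 40.
  x = λ² - 27 - 14 = 1600 - 41 ≡ 8; y = λ·(27 - 8) - 0 ≡ 8. → (8, 8)
5G: (8, 8) + (14, 44). λ = (44 - 8)/(14 - 8) ≡ 36/6 mod 47. 6⁻¹ ≡ 8 (mod 47), so λ ≡ 6.
  x = λ² - 8 - 14 = 36 - 22 ≡ 14; y = λ·(8 - 14) - 8 ≡ 3. → (14, 3)
6G: (14, 3) + (14, 44): same x and y₁ ≡ -y₂, so the sum is O.
7G: O + (14, 44) = (14, 44) (identity).
8G: tangent at (14, 44): λ = (3·14² + 34)/(2·44) ≡ 11/41. 41⁻¹ ≡ 39 (mod 47), so λ ≡ 11·39 ≡ 6.
  x = λ² - 14 - 14 = 36 - 28 ≡ 8; y = λ·(14 - 8) - 44 ≡ 39. → (8, 39)
9G: (8, 39) + (14, 44). λ = (44 - 39)/(14 - 8) ≡ 5/6 mod 47. 6⁻¹ ≡ 8 (mod 47), so λ ≡ 40.
  x = λ² - 8 - 14 = 1600 - 22 ≡ 27; y = λ·(8 - 27) - 39 ≡ 0. → (27, 0)
10G: (27, 0) + (14, 44). λ = (44 - 0)/(14 - 27) ≡ 44/34 mod 47. 34⁻¹ ≡ 18 (mod 47), so λ ≡ 40.
  x = λ² - 27 - 14 = 1600 - 41 ≡ 8; y = λ·(27 - 8) - 0 ≡ 8. → (8, 8)
11G: (8, 8) + (14, 44). λ = (44 - 8)/(14 - 8) ≡ 36/6 mod 47. 6⁻¹ ≡ 8 (mod 47), so λ ≡ 6.
  x = λ² - 8 - 14 = 36 - 22 ≡ 14; y = λ·(8 - 14) - 8 ≡ 3. → (14, 3)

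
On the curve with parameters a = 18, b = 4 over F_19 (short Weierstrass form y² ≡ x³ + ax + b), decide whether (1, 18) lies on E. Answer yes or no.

y² = 18² ≡ 1; x³ + 18x + 4 = 23 ≡ 4 (mod 19). 1 ≠ 4.

no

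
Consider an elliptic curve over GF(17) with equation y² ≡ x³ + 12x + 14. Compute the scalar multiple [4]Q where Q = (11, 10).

Repeated addition: build up to 4Q.
2Q: tangent at (11, 10): λ = (3·11² + 12)/(2·10) ≡ 1/3. 3⁻¹ ≡ 6 (mod 17), so λ ≡ 1·6 ≡ 6.
  x = λ² - 11 - 11 = 36 - 22 ≡ 14; y = λ·(11 - 14) - 10 ≡ 6. → (14, 6)
3Q: (14, 6) + (11, 10). λ = (10 - 6)/(11 - 14) ≡ 4/14 mod 17. 14⁻¹ ≡ 11 (mod 17), so λ ≡ 10.
  x = λ² - 14 - 11 = 100 - 25 ≡ 7; y = λ·(14 - 7) - 6 ≡ 13. → (7, 13)
4Q: (7, 13) + (11, 10). λ = (10 - 13)/(11 - 7) ≡ 14/4 mod 17. 4⁻¹ ≡ 13 (mod 17), so λ ≡ 12.
  x = λ² - 7 - 11 = 144 - 18 ≡ 7; y = λ·(7 - 7) - 13 ≡ 4. → (7, 4)

(7, 4)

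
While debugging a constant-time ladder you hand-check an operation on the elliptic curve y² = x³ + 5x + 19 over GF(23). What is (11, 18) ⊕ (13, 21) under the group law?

(7, 11)

(11, 18) + (13, 21). λ = (21 - 18)/(13 - 11) ≡ 3/2 mod 23. 2⁻¹ ≡ 12 (mod 23), so λ ≡ 13.
  x = λ² - 11 - 13 = 169 - 24 ≡ 7; y = λ·(11 - 7) - 18 ≡ 11. → (7, 11)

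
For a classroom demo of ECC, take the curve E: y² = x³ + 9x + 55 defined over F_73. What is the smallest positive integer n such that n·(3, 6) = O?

2P: tangent at (3, 6): λ = (3·3² + 9)/(2·6) ≡ 36/12. 12⁻¹ ≡ 67 (mod 73) since 12·67 = 804 ≡ 1, so λ ≡ 36·67 ≡ 3.
  x = λ² - 3 - 3 = 9 - 6 ≡ 3; y = λ·(3 - 3) - 6 ≡ 67. → (3, 67)
3P: (3, 67) + (3, 6): same x and y₁ ≡ -y₂, so the sum is O.
3P = O, so the order is 3.

3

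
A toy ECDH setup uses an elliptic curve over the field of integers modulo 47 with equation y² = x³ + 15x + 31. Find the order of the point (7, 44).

2P: tangent at (7, 44): λ = (3·7² + 15)/(2·44) ≡ 21/41. 41⁻¹ ≡ 39 (mod 47) since 41·39 = 1599 ≡ 1, so λ ≡ 21·39 ≡ 20.
  x = λ² - 7 - 7 = 400 - 14 ≡ 10; y = λ·(7 - 10) - 44 ≡ 37. → (10, 37)
3P: (10, 37) + (7, 44). λ = (44 - 37)/(7 - 10) ≡ 7/44 mod 47. 44⁻¹ ≡ 31 (mod 47), so λ ≡ 29.
  x = λ² - 10 - 7 = 841 - 17 ≡ 25; y = λ·(10 - 25) - 37 ≡ 45. → (25, 45)
4P: (25, 45) + (7, 44). λ = (44 - 45)/(7 - 25) ≡ 46/29 mod 47. 29⁻¹ ≡ 13 (mod 47), so λ ≡ 34.
  x = λ² - 25 - 7 = 1156 - 32 ≡ 43; y = λ·(25 - 43) - 45 ≡ 1. → (43, 1)
5P: (43, 1) + (7, 44). λ = (44 - 1)/(7 - 43) ≡ 43/11 mod 47. 11⁻¹ ≡ 30 (mod 47), so λ ≡ 21.
  x = λ² - 43 - 7 = 441 - 50 ≡ 15; y = λ·(43 - 15) - 1 ≡ 23. → (15, 23)
6P: (15, 23) + (7, 44). λ = (44 - 23)/(7 - 15) ≡ 21/39 mod 47. 39⁻¹ ≡ 41 (mod 47), so λ ≡ 15.
  x = λ² - 15 - 7 = 225 - 22 ≡ 15; y = λ·(15 - 15) - 23 ≡ 24. → (15, 24)
7P: (15, 24) + (7, 44). λ = (44 - 24)/(7 - 15) ≡ 20/39 mod 47. 39⁻¹ ≡ 41 (mod 47), so λ ≡ 21.
  x = λ² - 15 - 7 = 441 - 22 ≡ 43; y = λ·(15 - 43) - 24 ≡ 46. → (43, 46)
8P: (43, 46) + (7, 44). λ = (44 - 46)/(7 - 43) ≡ 45/11 mod 47. 11⁻¹ ≡ 30 (mod 47), so λ ≡ 34.
  x = λ² - 43 - 7 = 1156 - 50 ≡ 25; y = λ·(43 - 25) - 46 ≡ 2. → (25, 2)
9P: (25, 2) + (7, 44). λ = (44 - 2)/(7 - 25) ≡ 42/29 mod 47. 29⁻¹ ≡ 13 (mod 47), so λ ≡ 29.
  x = λ² - 25 - 7 = 841 - 32 ≡ 10; y = λ·(25 - 10) - 2 ≡ 10. → (10, 10)
10P: (10, 10) + (7, 44). λ = (44 - 10)/(7 - 10) ≡ 34/44 mod 47. 44⁻¹ ≡ 31 (mod 47) since 44·31 = 1364 ≡ 1, so λ ≡ 20.
  x = λ² - 10 - 7 = 400 - 17 ≡ 7; y = λ·(10 - 7) - 10 ≡ 3. → (7, 3)
11P: (7, 3) + (7, 44): same x and y₁ ≡ -y₂, so the sum is O.
11P = O, so the order is 11.

11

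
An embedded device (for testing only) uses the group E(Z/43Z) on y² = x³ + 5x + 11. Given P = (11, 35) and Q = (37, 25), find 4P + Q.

First 4P:
Repeated addition: build up to 4P.
2P: tangent at (11, 35): λ = (3·11² + 5)/(2·35) ≡ 24/27. 27⁻¹ ≡ 8 (mod 43), so λ ≡ 24·8 ≡ 20.
  x = λ² - 11 - 11 = 400 - 22 ≡ 34; y = λ·(11 - 34) - 35 ≡ 21. → (34, 21)
3P: (34, 21) + (11, 35). λ = (35 - 21)/(11 - 34) ≡ 14/20 mod 43. 20⁻¹ ≡ 28 (mod 43) since 20·28 = 560 ≡ 1, so λ ≡ 5.
  x = λ² - 34 - 11 = 25 - 45 ≡ 23; y = λ·(34 - 23) - 21 ≡ 34. → (23, 34)
4P: (23, 34) + (11, 35). λ = (35 - 34)/(11 - 23) ≡ 1/31 mod 43. 31⁻¹ ≡ 25 (mod 43), so λ ≡ 25.
  x = λ² - 23 - 11 = 625 - 34 ≡ 32; y = λ·(23 - 32) - 34 ≡ 42. → (32, 42)
4P = (32, 42).
Finally 4P + Q:
(32, 42) + (37, 25). λ = (25 - 42)/(37 - 32) ≡ 26/5 mod 43. 5⁻¹ ≡ 26 (mod 43) since 5·26 = 130 ≡ 1, so λ ≡ 31.
  x = λ² - 32 - 37 = 961 - 69 ≡ 32; y = λ·(32 - 32) - 42 ≡ 1. → (32, 1)

(32, 1)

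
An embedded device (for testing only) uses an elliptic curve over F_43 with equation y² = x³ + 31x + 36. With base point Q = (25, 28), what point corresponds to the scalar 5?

(30, 4)

Repeated addition: build up to 5Q.
2Q: tangent at (25, 28): λ = (3·25² + 31)/(2·28) ≡ 14/13. 13⁻¹ ≡ 10 (mod 43), so λ ≡ 14·10 ≡ 11.
  x = λ² - 25 - 25 = 121 - 50 ≡ 28; y = λ·(25 - 28) - 28 ≡ 25. → (28, 25)
3Q: (28, 25) + (25, 28). λ = (28 - 25)/(25 - 28) ≡ 3/40 mod 43. 40⁻¹ ≡ 14 (mod 43), so λ ≡ 42.
  x = λ² - 28 - 25 = 1764 - 53 ≡ 34; y = λ·(28 - 34) - 25 ≡ 24. → (34, 24)
4Q: (34, 24) + (25, 28). λ = (28 - 24)/(25 - 34) ≡ 4/34 mod 43. 34⁻¹ ≡ 19 (mod 43), so λ ≡ 33.
  x = λ² - 34 - 25 = 1089 - 59 ≡ 41; y = λ·(34 - 41) - 24 ≡ 3. → (41, 3)
5Q: (41, 3) + (25, 28). λ = (28 - 3)/(25 - 41) ≡ 25/27 mod 43. 27⁻¹ ≡ 8 (mod 43), so λ ≡ 28.
  x = λ² - 41 - 25 = 784 - 66 ≡ 30; y = λ·(41 - 30) - 3 ≡ 4. → (30, 4)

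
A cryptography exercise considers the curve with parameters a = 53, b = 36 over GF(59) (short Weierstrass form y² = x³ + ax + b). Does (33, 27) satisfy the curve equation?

yes

y² = 27² ≡ 21; x³ + 53x + 36 = 37722 ≡ 21 (mod 59). 21 = 21.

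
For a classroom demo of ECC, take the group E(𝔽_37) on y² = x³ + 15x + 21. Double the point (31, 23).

tangent at (31, 23): λ = (3·31² + 15)/(2·23) ≡ 12/9. 9⁻¹ ≡ 33 (mod 37) since 9·33 = 297 ≡ 1, so λ ≡ 12·33 ≡ 26.
  x = λ² - 31 - 31 = 676 - 62 ≡ 22; y = λ·(31 - 22) - 23 ≡ 26. → (22, 26)

(22, 26)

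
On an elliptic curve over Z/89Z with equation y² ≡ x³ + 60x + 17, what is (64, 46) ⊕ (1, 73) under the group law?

(64, 46) + (1, 73). λ = (73 - 46)/(1 - 64) ≡ 27/26 mod 89. 26⁻¹ ≡ 24 (mod 89), so λ ≡ 25.
  x = λ² - 64 - 1 = 625 - 65 ≡ 26; y = λ·(64 - 26) - 46 ≡ 14. → (26, 14)

(26, 14)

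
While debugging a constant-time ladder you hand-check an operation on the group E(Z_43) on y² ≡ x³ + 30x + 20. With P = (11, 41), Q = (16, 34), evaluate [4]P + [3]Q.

(32, 6)

First 4P:
Double-and-add on 4 = (100)₂. Start with P = (11, 41) for the leading 1-bit.
double: tangent at (11, 41): λ = (3·11² + 30)/(2·41) ≡ 6/39. 39⁻¹ ≡ 32 (mod 43) since 39·32 = 1248 ≡ 1, so λ ≡ 6·32 ≡ 20.
  x = λ² - 11 - 11 = 400 - 22 ≡ 34; y = λ·(11 - 34) - 41 ≡ 15. → (34, 15)
double: tangent at (34, 15): λ = (3·34² + 30)/(2·15) ≡ 15/30. 30⁻¹ ≡ 33 (mod 43), so λ ≡ 15·33 ≡ 22.
  x = λ² - 34 - 34 = 484 - 68 ≡ 29; y = λ·(34 - 29) - 15 ≡ 9. → (29, 9)
4P = (29, 9).
Next 3Q:
Repeated addition: build up to 3Q.
2Q: tangent at (16, 34): λ = (3·16² + 30)/(2·34) ≡ 24/25. 25⁻¹ ≡ 31 (mod 43) since 25·31 = 775 ≡ 1, so λ ≡ 24·31 ≡ 13.
  x = λ² - 16 - 16 = 169 - 32 ≡ 8; y = λ·(16 - 8) - 34 ≡ 27. → (8, 27)
3Q: (8, 27) + (16, 34). λ = (34 - 27)/(16 - 8) ≡ 7/8 mod 43. 8⁻¹ ≡ 27 (mod 43), so λ ≡ 17.
  x = λ² - 8 - 16 = 289 - 24 ≡ 7; y = λ·(8 - 7) - 27 ≡ 33. → (7, 33)
3Q = (7, 33).
Finally 4P + 3Q:
(29, 9) + (7, 33). λ = (33 - 9)/(7 - 29) ≡ 24/21 mod 43. 21⁻¹ ≡ 41 (mod 43) since 21·41 = 861 ≡ 1, so λ ≡ 38.
  x = λ² - 29 - 7 = 1444 - 36 ≡ 32; y = λ·(29 - 32) - 9 ≡ 6. → (32, 6)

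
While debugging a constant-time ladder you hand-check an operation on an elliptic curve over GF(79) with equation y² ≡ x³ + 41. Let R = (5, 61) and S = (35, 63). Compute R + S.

(5, 61) + (35, 63). λ = (63 - 61)/(35 - 5) ≡ 2/30 mod 79. 30⁻¹ ≡ 29 (mod 79) since 30·29 = 870 ≡ 1, so λ ≡ 58.
  x = λ² - 5 - 35 = 3364 - 40 ≡ 6; y = λ·(5 - 6) - 61 ≡ 39. → (6, 39)

(6, 39)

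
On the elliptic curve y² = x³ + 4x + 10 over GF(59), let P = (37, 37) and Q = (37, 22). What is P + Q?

O

The two points share x = 37 and their y-coordinates satisfy 37 + 22 ≡ 0 (mod 59), so they are inverses. Their sum is O.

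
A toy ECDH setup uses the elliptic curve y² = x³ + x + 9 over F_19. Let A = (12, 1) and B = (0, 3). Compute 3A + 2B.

(1, 12)

First 3A:
Repeated addition: build up to 3A.
2A: tangent at (12, 1): λ = (3·12² + 1)/(2·1) ≡ 15/2. 2⁻¹ ≡ 10 (mod 19), so λ ≡ 15·10 ≡ 17.
  x = λ² - 12 - 12 = 289 - 24 ≡ 18; y = λ·(12 - 18) - 1 ≡ 11. → (18, 11)
3A: (18, 11) + (12, 1). λ = (1 - 11)/(12 - 18) ≡ 9/13 mod 19. 13⁻¹ ≡ 3 (mod 19) since 13·3 = 39 ≡ 1, so λ ≡ 8.
  x = λ² - 18 - 12 = 64 - 30 ≡ 15; y = λ·(18 - 15) - 11 ≡ 13. → (15, 13)
3A = (15, 13).
Next 2B:
Repeated addition: build up to 2B.
2B: tangent at (0, 3): λ = (3·0² + 1)/(2·3) ≡ 1/6. 6⁻¹ ≡ 16 (mod 19) since 6·16 = 96 ≡ 1, so λ ≡ 1·16 ≡ 16.
  x = λ² - 0 - 0 = 256 - 0 ≡ 9; y = λ·(0 - 9) - 3 ≡ 5. → (9, 5)
2B = (9, 5).
Finally 3A + 2B:
(15, 13) + (9, 5). λ = (5 - 13)/(9 - 15) ≡ 11/13 mod 19. 13⁻¹ ≡ 3 (mod 19) since 13·3 = 39 ≡ 1, so λ ≡ 14.
  x = λ² - 15 - 9 = 196 - 24 ≡ 1; y = λ·(15 - 1) - 13 ≡ 12. → (1, 12)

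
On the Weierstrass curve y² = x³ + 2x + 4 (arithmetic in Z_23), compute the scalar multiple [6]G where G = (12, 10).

Repeated addition: build up to 6G.
2G: tangent at (12, 10): λ = (3·12² + 2)/(2·10) ≡ 20/20. 20⁻¹ ≡ 15 (mod 23), so λ ≡ 20·15 ≡ 1.
  x = λ² - 12 - 12 = 1 - 24 ≡ 0; y = λ·(12 - 0) - 10 ≡ 2. → (0, 2)
3G: (0, 2) + (12, 10). λ = (10 - 2)/(12 - 0) ≡ 8/12 mod 23. 12⁻¹ ≡ 2 (mod 23), so λ ≡ 16.
  x = λ² - 0 - 12 = 256 - 12 ≡ 14; y = λ·(0 - 14) - 2 ≡ 4. → (14, 4)
4G: (14, 4) + (12, 10). λ = (10 - 4)/(12 - 14) ≡ 6/21 mod 23. 21⁻¹ ≡ 11 (mod 23) since 21·11 = 231 ≡ 1, so λ ≡ 20.
  x = λ² - 14 - 12 = 400 - 26 ≡ 6; y = λ·(14 - 6) - 4 ≡ 18. → (6, 18)
5G: (6, 18) + (12, 10). λ = (10 - 18)/(12 - 6) ≡ 15/6 mod 23. 6⁻¹ ≡ 4 (mod 23), so λ ≡ 14.
  x = λ² - 6 - 12 = 196 - 18 ≡ 17; y = λ·(6 - 17) - 18 ≡ 12. → (17, 12)
6G: (17, 12) + (12, 10). λ = (10 - 12)/(12 - 17) ≡ 21/18 mod 23. 18⁻¹ ≡ 9 (mod 23), so λ ≡ 5.
  x = λ² - 17 - 12 = 25 - 29 ≡ 19; y = λ·(17 - 19) - 12 ≡ 1. → (19, 1)

(19, 1)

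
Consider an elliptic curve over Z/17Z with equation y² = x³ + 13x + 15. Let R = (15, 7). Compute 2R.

(13, 16)

tangent at (15, 7): λ = (3·15² + 13)/(2·7) ≡ 8/14. 14⁻¹ ≡ 11 (mod 17) since 14·11 = 154 ≡ 1, so λ ≡ 8·11 ≡ 3.
  x = λ² - 15 - 15 = 9 - 30 ≡ 13; y = λ·(15 - 13) - 7 ≡ 16. → (13, 16)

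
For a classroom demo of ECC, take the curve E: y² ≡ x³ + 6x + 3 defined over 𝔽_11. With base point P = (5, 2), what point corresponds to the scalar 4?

(0, 6)

Double-and-add on 4 = (100)₂. Start with P = (5, 2) for the leading 1-bit.
double: tangent at (5, 2): λ = (3·5² + 6)/(2·2) ≡ 4/4. 4⁻¹ ≡ 3 (mod 11), so λ ≡ 4·3 ≡ 1.
  x = λ² - 5 - 5 = 1 - 10 ≡ 2; y = λ·(5 - 2) - 2 ≡ 1. → (2, 1)
double: tangent at (2, 1): λ = (3·2² + 6)/(2·1) ≡ 7/2. 2⁻¹ ≡ 6 (mod 11) since 2·6 = 12 ≡ 1, so λ ≡ 7·6 ≡ 9.
  x = λ² - 2 - 2 = 81 - 4 ≡ 0; y = λ·(2 - 0) - 1 ≡ 6. → (0, 6)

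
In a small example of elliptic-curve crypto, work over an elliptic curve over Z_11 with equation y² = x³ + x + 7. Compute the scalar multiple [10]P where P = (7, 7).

O

Repeated addition: build up to 10P.
2P: tangent at (7, 7): λ = (3·7² + 1)/(2·7) ≡ 5/3. 3⁻¹ ≡ 4 (mod 11), so λ ≡ 5·4 ≡ 9.
  x = λ² - 7 - 7 = 81 - 14 ≡ 1; y = λ·(7 - 1) - 7 ≡ 3. → (1, 3)
3P: (1, 3) + (7, 7). λ = (7 - 3)/(7 - 1) ≡ 4/6 mod 11. 6⁻¹ ≡ 2 (mod 11), so λ ≡ 8.
  x = λ² - 1 - 7 = 64 - 8 ≡ 1; y = λ·(1 - 1) - 3 ≡ 8. → (1, 8)
4P: (1, 8) + (7, 7). λ = (7 - 8)/(7 - 1) ≡ 10/6 mod 11. 6⁻¹ ≡ 2 (mod 11), so λ ≡ 9.
  x = λ² - 1 - 7 = 81 - 8 ≡ 7; y = λ·(1 - 7) - 8 ≡ 4. → (7, 4)
5P: (7, 4) + (7, 7): same x and y₁ ≡ -y₂, so the sum is ∞.
6P: ∞ + (7, 7) = (7, 7) (identity).
7P: tangent at (7, 7): λ = (3·7² + 1)/(2·7) ≡ 5/3. 3⁻¹ ≡ 4 (mod 11), so λ ≡ 5·4 ≡ 9.
  x = λ² - 7 - 7 = 81 - 14 ≡ 1; y = λ·(7 - 1) - 7 ≡ 3. → (1, 3)
8P: (1, 3) + (7, 7). λ = (7 - 3)/(7 - 1) ≡ 4/6 mod 11. 6⁻¹ ≡ 2 (mod 11) since 6·2 = 12 ≡ 1, so λ ≡ 8.
  x = λ² - 1 - 7 = 64 - 8 ≡ 1; y = λ·(1 - 1) - 3 ≡ 8. → (1, 8)
9P: (1, 8) + (7, 7). λ = (7 - 8)/(7 - 1) ≡ 10/6 mod 11. 6⁻¹ ≡ 2 (mod 11), so λ ≡ 9.
  x = λ² - 1 - 7 = 81 - 8 ≡ 7; y = λ·(1 - 7) - 8 ≡ 4. → (7, 4)
10P: (7, 4) + (7, 7): same x and y₁ ≡ -y₂, so the sum is ∞.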